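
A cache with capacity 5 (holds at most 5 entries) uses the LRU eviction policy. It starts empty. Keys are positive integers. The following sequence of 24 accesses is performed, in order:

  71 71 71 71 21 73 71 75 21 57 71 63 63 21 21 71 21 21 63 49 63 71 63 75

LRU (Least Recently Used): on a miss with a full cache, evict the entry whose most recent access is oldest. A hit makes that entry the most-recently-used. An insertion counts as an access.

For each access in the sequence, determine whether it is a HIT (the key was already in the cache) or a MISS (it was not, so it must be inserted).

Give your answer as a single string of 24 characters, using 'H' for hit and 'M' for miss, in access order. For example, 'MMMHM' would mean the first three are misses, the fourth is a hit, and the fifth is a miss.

LRU simulation (capacity=5):
  1. access 71: MISS. Cache (LRU->MRU): [71]
  2. access 71: HIT. Cache (LRU->MRU): [71]
  3. access 71: HIT. Cache (LRU->MRU): [71]
  4. access 71: HIT. Cache (LRU->MRU): [71]
  5. access 21: MISS. Cache (LRU->MRU): [71 21]
  6. access 73: MISS. Cache (LRU->MRU): [71 21 73]
  7. access 71: HIT. Cache (LRU->MRU): [21 73 71]
  8. access 75: MISS. Cache (LRU->MRU): [21 73 71 75]
  9. access 21: HIT. Cache (LRU->MRU): [73 71 75 21]
  10. access 57: MISS. Cache (LRU->MRU): [73 71 75 21 57]
  11. access 71: HIT. Cache (LRU->MRU): [73 75 21 57 71]
  12. access 63: MISS, evict 73. Cache (LRU->MRU): [75 21 57 71 63]
  13. access 63: HIT. Cache (LRU->MRU): [75 21 57 71 63]
  14. access 21: HIT. Cache (LRU->MRU): [75 57 71 63 21]
  15. access 21: HIT. Cache (LRU->MRU): [75 57 71 63 21]
  16. access 71: HIT. Cache (LRU->MRU): [75 57 63 21 71]
  17. access 21: HIT. Cache (LRU->MRU): [75 57 63 71 21]
  18. access 21: HIT. Cache (LRU->MRU): [75 57 63 71 21]
  19. access 63: HIT. Cache (LRU->MRU): [75 57 71 21 63]
  20. access 49: MISS, evict 75. Cache (LRU->MRU): [57 71 21 63 49]
  21. access 63: HIT. Cache (LRU->MRU): [57 71 21 49 63]
  22. access 71: HIT. Cache (LRU->MRU): [57 21 49 63 71]
  23. access 63: HIT. Cache (LRU->MRU): [57 21 49 71 63]
  24. access 75: MISS, evict 57. Cache (LRU->MRU): [21 49 71 63 75]
Total: 16 hits, 8 misses, 3 evictions

Answer: MHHHMMHMHMHMHHHHHHHMHHHM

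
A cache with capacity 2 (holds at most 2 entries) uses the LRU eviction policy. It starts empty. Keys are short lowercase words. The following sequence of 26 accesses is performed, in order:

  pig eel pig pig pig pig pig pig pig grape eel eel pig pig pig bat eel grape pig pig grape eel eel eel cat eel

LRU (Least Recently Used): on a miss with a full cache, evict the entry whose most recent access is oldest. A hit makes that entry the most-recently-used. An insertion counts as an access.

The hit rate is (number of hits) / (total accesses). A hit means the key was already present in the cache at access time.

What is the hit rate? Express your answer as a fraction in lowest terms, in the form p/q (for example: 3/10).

LRU simulation (capacity=2):
  1. access pig: MISS. Cache (LRU->MRU): [pig]
  2. access eel: MISS. Cache (LRU->MRU): [pig eel]
  3. access pig: HIT. Cache (LRU->MRU): [eel pig]
  4. access pig: HIT. Cache (LRU->MRU): [eel pig]
  5. access pig: HIT. Cache (LRU->MRU): [eel pig]
  6. access pig: HIT. Cache (LRU->MRU): [eel pig]
  7. access pig: HIT. Cache (LRU->MRU): [eel pig]
  8. access pig: HIT. Cache (LRU->MRU): [eel pig]
  9. access pig: HIT. Cache (LRU->MRU): [eel pig]
  10. access grape: MISS, evict eel. Cache (LRU->MRU): [pig grape]
  11. access eel: MISS, evict pig. Cache (LRU->MRU): [grape eel]
  12. access eel: HIT. Cache (LRU->MRU): [grape eel]
  13. access pig: MISS, evict grape. Cache (LRU->MRU): [eel pig]
  14. access pig: HIT. Cache (LRU->MRU): [eel pig]
  15. access pig: HIT. Cache (LRU->MRU): [eel pig]
  16. access bat: MISS, evict eel. Cache (LRU->MRU): [pig bat]
  17. access eel: MISS, evict pig. Cache (LRU->MRU): [bat eel]
  18. access grape: MISS, evict bat. Cache (LRU->MRU): [eel grape]
  19. access pig: MISS, evict eel. Cache (LRU->MRU): [grape pig]
  20. access pig: HIT. Cache (LRU->MRU): [grape pig]
  21. access grape: HIT. Cache (LRU->MRU): [pig grape]
  22. access eel: MISS, evict pig. Cache (LRU->MRU): [grape eel]
  23. access eel: HIT. Cache (LRU->MRU): [grape eel]
  24. access eel: HIT. Cache (LRU->MRU): [grape eel]
  25. access cat: MISS, evict grape. Cache (LRU->MRU): [eel cat]
  26. access eel: HIT. Cache (LRU->MRU): [cat eel]
Total: 15 hits, 11 misses, 9 evictions

Hit rate = 15/26

Answer: 15/26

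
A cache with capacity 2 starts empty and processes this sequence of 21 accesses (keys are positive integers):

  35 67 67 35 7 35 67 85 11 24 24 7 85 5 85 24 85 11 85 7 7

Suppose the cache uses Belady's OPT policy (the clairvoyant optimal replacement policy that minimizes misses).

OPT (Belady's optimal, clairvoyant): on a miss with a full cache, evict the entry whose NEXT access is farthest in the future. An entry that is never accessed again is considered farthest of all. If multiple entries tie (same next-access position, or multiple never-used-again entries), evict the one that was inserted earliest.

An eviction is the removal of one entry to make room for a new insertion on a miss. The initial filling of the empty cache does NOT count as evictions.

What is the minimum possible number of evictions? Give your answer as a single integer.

Answer: 10

Derivation:
OPT (Belady) simulation (capacity=2):
  1. access 35: MISS. Cache: [35]
  2. access 67: MISS. Cache: [35 67]
  3. access 67: HIT. Next use of 67: step 7. Cache: [35 67]
  4. access 35: HIT. Next use of 35: step 6. Cache: [35 67]
  5. access 7: MISS, evict 67 (next use: step 7). Cache: [35 7]
  6. access 35: HIT. Next use of 35: never. Cache: [35 7]
  7. access 67: MISS, evict 35 (next use: never). Cache: [7 67]
  8. access 85: MISS, evict 67 (next use: never). Cache: [7 85]
  9. access 11: MISS, evict 85 (next use: step 13). Cache: [7 11]
  10. access 24: MISS, evict 11 (next use: step 18). Cache: [7 24]
  11. access 24: HIT. Next use of 24: step 16. Cache: [7 24]
  12. access 7: HIT. Next use of 7: step 20. Cache: [7 24]
  13. access 85: MISS, evict 7 (next use: step 20). Cache: [24 85]
  14. access 5: MISS, evict 24 (next use: step 16). Cache: [85 5]
  15. access 85: HIT. Next use of 85: step 17. Cache: [85 5]
  16. access 24: MISS, evict 5 (next use: never). Cache: [85 24]
  17. access 85: HIT. Next use of 85: step 19. Cache: [85 24]
  18. access 11: MISS, evict 24 (next use: never). Cache: [85 11]
  19. access 85: HIT. Next use of 85: never. Cache: [85 11]
  20. access 7: MISS, evict 85 (next use: never). Cache: [11 7]
  21. access 7: HIT. Next use of 7: never. Cache: [11 7]
Total: 9 hits, 12 misses, 10 evictions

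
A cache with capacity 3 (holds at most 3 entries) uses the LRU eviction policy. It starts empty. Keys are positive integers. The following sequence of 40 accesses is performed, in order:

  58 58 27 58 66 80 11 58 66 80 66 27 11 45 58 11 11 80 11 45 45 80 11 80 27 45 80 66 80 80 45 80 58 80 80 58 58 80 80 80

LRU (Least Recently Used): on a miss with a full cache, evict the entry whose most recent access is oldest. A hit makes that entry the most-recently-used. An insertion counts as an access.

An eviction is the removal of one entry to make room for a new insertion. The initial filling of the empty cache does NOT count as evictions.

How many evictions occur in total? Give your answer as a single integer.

Answer: 15

Derivation:
LRU simulation (capacity=3):
  1. access 58: MISS. Cache (LRU->MRU): [58]
  2. access 58: HIT. Cache (LRU->MRU): [58]
  3. access 27: MISS. Cache (LRU->MRU): [58 27]
  4. access 58: HIT. Cache (LRU->MRU): [27 58]
  5. access 66: MISS. Cache (LRU->MRU): [27 58 66]
  6. access 80: MISS, evict 27. Cache (LRU->MRU): [58 66 80]
  7. access 11: MISS, evict 58. Cache (LRU->MRU): [66 80 11]
  8. access 58: MISS, evict 66. Cache (LRU->MRU): [80 11 58]
  9. access 66: MISS, evict 80. Cache (LRU->MRU): [11 58 66]
  10. access 80: MISS, evict 11. Cache (LRU->MRU): [58 66 80]
  11. access 66: HIT. Cache (LRU->MRU): [58 80 66]
  12. access 27: MISS, evict 58. Cache (LRU->MRU): [80 66 27]
  13. access 11: MISS, evict 80. Cache (LRU->MRU): [66 27 11]
  14. access 45: MISS, evict 66. Cache (LRU->MRU): [27 11 45]
  15. access 58: MISS, evict 27. Cache (LRU->MRU): [11 45 58]
  16. access 11: HIT. Cache (LRU->MRU): [45 58 11]
  17. access 11: HIT. Cache (LRU->MRU): [45 58 11]
  18. access 80: MISS, evict 45. Cache (LRU->MRU): [58 11 80]
  19. access 11: HIT. Cache (LRU->MRU): [58 80 11]
  20. access 45: MISS, evict 58. Cache (LRU->MRU): [80 11 45]
  21. access 45: HIT. Cache (LRU->MRU): [80 11 45]
  22. access 80: HIT. Cache (LRU->MRU): [11 45 80]
  23. access 11: HIT. Cache (LRU->MRU): [45 80 11]
  24. access 80: HIT. Cache (LRU->MRU): [45 11 80]
  25. access 27: MISS, evict 45. Cache (LRU->MRU): [11 80 27]
  26. access 45: MISS, evict 11. Cache (LRU->MRU): [80 27 45]
  27. access 80: HIT. Cache (LRU->MRU): [27 45 80]
  28. access 66: MISS, evict 27. Cache (LRU->MRU): [45 80 66]
  29. access 80: HIT. Cache (LRU->MRU): [45 66 80]
  30. access 80: HIT. Cache (LRU->MRU): [45 66 80]
  31. access 45: HIT. Cache (LRU->MRU): [66 80 45]
  32. access 80: HIT. Cache (LRU->MRU): [66 45 80]
  33. access 58: MISS, evict 66. Cache (LRU->MRU): [45 80 58]
  34. access 80: HIT. Cache (LRU->MRU): [45 58 80]
  35. access 80: HIT. Cache (LRU->MRU): [45 58 80]
  36. access 58: HIT. Cache (LRU->MRU): [45 80 58]
  37. access 58: HIT. Cache (LRU->MRU): [45 80 58]
  38. access 80: HIT. Cache (LRU->MRU): [45 58 80]
  39. access 80: HIT. Cache (LRU->MRU): [45 58 80]
  40. access 80: HIT. Cache (LRU->MRU): [45 58 80]
Total: 22 hits, 18 misses, 15 evictions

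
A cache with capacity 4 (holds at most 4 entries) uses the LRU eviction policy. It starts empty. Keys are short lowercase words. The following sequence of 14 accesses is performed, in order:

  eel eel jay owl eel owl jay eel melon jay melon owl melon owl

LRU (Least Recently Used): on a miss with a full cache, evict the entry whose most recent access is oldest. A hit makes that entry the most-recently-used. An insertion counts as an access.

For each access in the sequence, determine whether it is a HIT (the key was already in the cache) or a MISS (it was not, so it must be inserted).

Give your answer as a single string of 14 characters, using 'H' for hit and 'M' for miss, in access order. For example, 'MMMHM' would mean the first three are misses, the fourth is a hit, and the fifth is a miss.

Answer: MHMMHHHHMHHHHH

Derivation:
LRU simulation (capacity=4):
  1. access eel: MISS. Cache (LRU->MRU): [eel]
  2. access eel: HIT. Cache (LRU->MRU): [eel]
  3. access jay: MISS. Cache (LRU->MRU): [eel jay]
  4. access owl: MISS. Cache (LRU->MRU): [eel jay owl]
  5. access eel: HIT. Cache (LRU->MRU): [jay owl eel]
  6. access owl: HIT. Cache (LRU->MRU): [jay eel owl]
  7. access jay: HIT. Cache (LRU->MRU): [eel owl jay]
  8. access eel: HIT. Cache (LRU->MRU): [owl jay eel]
  9. access melon: MISS. Cache (LRU->MRU): [owl jay eel melon]
  10. access jay: HIT. Cache (LRU->MRU): [owl eel melon jay]
  11. access melon: HIT. Cache (LRU->MRU): [owl eel jay melon]
  12. access owl: HIT. Cache (LRU->MRU): [eel jay melon owl]
  13. access melon: HIT. Cache (LRU->MRU): [eel jay owl melon]
  14. access owl: HIT. Cache (LRU->MRU): [eel jay melon owl]
Total: 10 hits, 4 misses, 0 evictions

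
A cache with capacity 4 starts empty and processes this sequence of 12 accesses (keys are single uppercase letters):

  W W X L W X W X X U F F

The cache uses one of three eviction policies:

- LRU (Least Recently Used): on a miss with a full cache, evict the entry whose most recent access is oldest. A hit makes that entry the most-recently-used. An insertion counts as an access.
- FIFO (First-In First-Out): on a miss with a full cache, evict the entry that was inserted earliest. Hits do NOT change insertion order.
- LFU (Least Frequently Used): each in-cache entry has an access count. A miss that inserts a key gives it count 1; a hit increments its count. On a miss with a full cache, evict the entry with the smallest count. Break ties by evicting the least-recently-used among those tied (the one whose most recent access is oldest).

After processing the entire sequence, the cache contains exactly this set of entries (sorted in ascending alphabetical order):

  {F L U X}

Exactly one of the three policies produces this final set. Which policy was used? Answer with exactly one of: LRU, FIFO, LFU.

Answer: FIFO

Derivation:
Simulating under each policy and comparing final sets:
  LRU: final set = {F U W X} -> differs
  FIFO: final set = {F L U X} -> MATCHES target
  LFU: final set = {F U W X} -> differs
Only FIFO produces the target set.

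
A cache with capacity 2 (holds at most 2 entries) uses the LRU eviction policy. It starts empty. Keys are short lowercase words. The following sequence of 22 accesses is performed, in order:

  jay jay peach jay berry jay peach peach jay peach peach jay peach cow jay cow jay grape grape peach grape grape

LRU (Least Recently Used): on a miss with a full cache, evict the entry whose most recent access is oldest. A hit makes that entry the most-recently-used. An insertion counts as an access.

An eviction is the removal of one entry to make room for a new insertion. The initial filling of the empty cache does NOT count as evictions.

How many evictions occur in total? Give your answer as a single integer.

Answer: 6

Derivation:
LRU simulation (capacity=2):
  1. access jay: MISS. Cache (LRU->MRU): [jay]
  2. access jay: HIT. Cache (LRU->MRU): [jay]
  3. access peach: MISS. Cache (LRU->MRU): [jay peach]
  4. access jay: HIT. Cache (LRU->MRU): [peach jay]
  5. access berry: MISS, evict peach. Cache (LRU->MRU): [jay berry]
  6. access jay: HIT. Cache (LRU->MRU): [berry jay]
  7. access peach: MISS, evict berry. Cache (LRU->MRU): [jay peach]
  8. access peach: HIT. Cache (LRU->MRU): [jay peach]
  9. access jay: HIT. Cache (LRU->MRU): [peach jay]
  10. access peach: HIT. Cache (LRU->MRU): [jay peach]
  11. access peach: HIT. Cache (LRU->MRU): [jay peach]
  12. access jay: HIT. Cache (LRU->MRU): [peach jay]
  13. access peach: HIT. Cache (LRU->MRU): [jay peach]
  14. access cow: MISS, evict jay. Cache (LRU->MRU): [peach cow]
  15. access jay: MISS, evict peach. Cache (LRU->MRU): [cow jay]
  16. access cow: HIT. Cache (LRU->MRU): [jay cow]
  17. access jay: HIT. Cache (LRU->MRU): [cow jay]
  18. access grape: MISS, evict cow. Cache (LRU->MRU): [jay grape]
  19. access grape: HIT. Cache (LRU->MRU): [jay grape]
  20. access peach: MISS, evict jay. Cache (LRU->MRU): [grape peach]
  21. access grape: HIT. Cache (LRU->MRU): [peach grape]
  22. access grape: HIT. Cache (LRU->MRU): [peach grape]
Total: 14 hits, 8 misses, 6 evictions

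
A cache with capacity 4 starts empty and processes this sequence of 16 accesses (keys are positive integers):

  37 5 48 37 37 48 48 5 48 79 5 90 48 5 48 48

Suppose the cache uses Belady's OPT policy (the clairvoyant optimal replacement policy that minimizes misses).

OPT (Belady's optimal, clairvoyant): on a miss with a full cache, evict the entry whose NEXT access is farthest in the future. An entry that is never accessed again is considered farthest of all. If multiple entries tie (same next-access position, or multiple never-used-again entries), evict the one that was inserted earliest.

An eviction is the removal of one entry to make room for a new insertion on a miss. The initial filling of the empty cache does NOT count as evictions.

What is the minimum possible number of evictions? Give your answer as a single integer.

OPT (Belady) simulation (capacity=4):
  1. access 37: MISS. Cache: [37]
  2. access 5: MISS. Cache: [37 5]
  3. access 48: MISS. Cache: [37 5 48]
  4. access 37: HIT. Next use of 37: step 5. Cache: [37 5 48]
  5. access 37: HIT. Next use of 37: never. Cache: [37 5 48]
  6. access 48: HIT. Next use of 48: step 7. Cache: [37 5 48]
  7. access 48: HIT. Next use of 48: step 9. Cache: [37 5 48]
  8. access 5: HIT. Next use of 5: step 11. Cache: [37 5 48]
  9. access 48: HIT. Next use of 48: step 13. Cache: [37 5 48]
  10. access 79: MISS. Cache: [37 5 48 79]
  11. access 5: HIT. Next use of 5: step 14. Cache: [37 5 48 79]
  12. access 90: MISS, evict 37 (next use: never). Cache: [5 48 79 90]
  13. access 48: HIT. Next use of 48: step 15. Cache: [5 48 79 90]
  14. access 5: HIT. Next use of 5: never. Cache: [5 48 79 90]
  15. access 48: HIT. Next use of 48: step 16. Cache: [5 48 79 90]
  16. access 48: HIT. Next use of 48: never. Cache: [5 48 79 90]
Total: 11 hits, 5 misses, 1 evictions

Answer: 1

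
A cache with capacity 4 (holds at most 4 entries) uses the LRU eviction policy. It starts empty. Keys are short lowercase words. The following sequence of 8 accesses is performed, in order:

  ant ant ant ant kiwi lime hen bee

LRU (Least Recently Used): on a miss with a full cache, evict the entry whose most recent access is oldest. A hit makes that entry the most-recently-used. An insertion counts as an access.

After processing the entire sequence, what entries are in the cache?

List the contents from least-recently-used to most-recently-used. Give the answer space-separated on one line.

Answer: kiwi lime hen bee

Derivation:
LRU simulation (capacity=4):
  1. access ant: MISS. Cache (LRU->MRU): [ant]
  2. access ant: HIT. Cache (LRU->MRU): [ant]
  3. access ant: HIT. Cache (LRU->MRU): [ant]
  4. access ant: HIT. Cache (LRU->MRU): [ant]
  5. access kiwi: MISS. Cache (LRU->MRU): [ant kiwi]
  6. access lime: MISS. Cache (LRU->MRU): [ant kiwi lime]
  7. access hen: MISS. Cache (LRU->MRU): [ant kiwi lime hen]
  8. access bee: MISS, evict ant. Cache (LRU->MRU): [kiwi lime hen bee]
Total: 3 hits, 5 misses, 1 evictions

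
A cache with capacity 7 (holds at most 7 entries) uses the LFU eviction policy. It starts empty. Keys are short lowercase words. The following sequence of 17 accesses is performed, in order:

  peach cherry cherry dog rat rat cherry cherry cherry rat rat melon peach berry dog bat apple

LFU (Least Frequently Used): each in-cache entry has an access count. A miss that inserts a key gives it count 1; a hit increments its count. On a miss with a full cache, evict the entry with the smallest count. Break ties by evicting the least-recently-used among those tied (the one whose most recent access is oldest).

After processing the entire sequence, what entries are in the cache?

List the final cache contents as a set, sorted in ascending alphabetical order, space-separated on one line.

Answer: apple bat berry cherry dog peach rat

Derivation:
LFU simulation (capacity=7):
  1. access peach: MISS. Cache: [peach(c=1)]
  2. access cherry: MISS. Cache: [peach(c=1) cherry(c=1)]
  3. access cherry: HIT, count now 2. Cache: [peach(c=1) cherry(c=2)]
  4. access dog: MISS. Cache: [peach(c=1) dog(c=1) cherry(c=2)]
  5. access rat: MISS. Cache: [peach(c=1) dog(c=1) rat(c=1) cherry(c=2)]
  6. access rat: HIT, count now 2. Cache: [peach(c=1) dog(c=1) cherry(c=2) rat(c=2)]
  7. access cherry: HIT, count now 3. Cache: [peach(c=1) dog(c=1) rat(c=2) cherry(c=3)]
  8. access cherry: HIT, count now 4. Cache: [peach(c=1) dog(c=1) rat(c=2) cherry(c=4)]
  9. access cherry: HIT, count now 5. Cache: [peach(c=1) dog(c=1) rat(c=2) cherry(c=5)]
  10. access rat: HIT, count now 3. Cache: [peach(c=1) dog(c=1) rat(c=3) cherry(c=5)]
  11. access rat: HIT, count now 4. Cache: [peach(c=1) dog(c=1) rat(c=4) cherry(c=5)]
  12. access melon: MISS. Cache: [peach(c=1) dog(c=1) melon(c=1) rat(c=4) cherry(c=5)]
  13. access peach: HIT, count now 2. Cache: [dog(c=1) melon(c=1) peach(c=2) rat(c=4) cherry(c=5)]
  14. access berry: MISS. Cache: [dog(c=1) melon(c=1) berry(c=1) peach(c=2) rat(c=4) cherry(c=5)]
  15. access dog: HIT, count now 2. Cache: [melon(c=1) berry(c=1) peach(c=2) dog(c=2) rat(c=4) cherry(c=5)]
  16. access bat: MISS. Cache: [melon(c=1) berry(c=1) bat(c=1) peach(c=2) dog(c=2) rat(c=4) cherry(c=5)]
  17. access apple: MISS, evict melon(c=1). Cache: [berry(c=1) bat(c=1) apple(c=1) peach(c=2) dog(c=2) rat(c=4) cherry(c=5)]
Total: 9 hits, 8 misses, 1 evictions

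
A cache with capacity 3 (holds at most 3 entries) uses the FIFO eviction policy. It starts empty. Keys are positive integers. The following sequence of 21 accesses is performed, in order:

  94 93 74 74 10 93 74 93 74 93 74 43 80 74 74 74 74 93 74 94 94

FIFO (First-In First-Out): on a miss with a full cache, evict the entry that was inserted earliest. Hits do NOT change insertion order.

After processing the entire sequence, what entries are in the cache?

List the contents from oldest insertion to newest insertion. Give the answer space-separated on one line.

Answer: 74 93 94

Derivation:
FIFO simulation (capacity=3):
  1. access 94: MISS. Cache (old->new): [94]
  2. access 93: MISS. Cache (old->new): [94 93]
  3. access 74: MISS. Cache (old->new): [94 93 74]
  4. access 74: HIT. Cache (old->new): [94 93 74]
  5. access 10: MISS, evict 94. Cache (old->new): [93 74 10]
  6. access 93: HIT. Cache (old->new): [93 74 10]
  7. access 74: HIT. Cache (old->new): [93 74 10]
  8. access 93: HIT. Cache (old->new): [93 74 10]
  9. access 74: HIT. Cache (old->new): [93 74 10]
  10. access 93: HIT. Cache (old->new): [93 74 10]
  11. access 74: HIT. Cache (old->new): [93 74 10]
  12. access 43: MISS, evict 93. Cache (old->new): [74 10 43]
  13. access 80: MISS, evict 74. Cache (old->new): [10 43 80]
  14. access 74: MISS, evict 10. Cache (old->new): [43 80 74]
  15. access 74: HIT. Cache (old->new): [43 80 74]
  16. access 74: HIT. Cache (old->new): [43 80 74]
  17. access 74: HIT. Cache (old->new): [43 80 74]
  18. access 93: MISS, evict 43. Cache (old->new): [80 74 93]
  19. access 74: HIT. Cache (old->new): [80 74 93]
  20. access 94: MISS, evict 80. Cache (old->new): [74 93 94]
  21. access 94: HIT. Cache (old->new): [74 93 94]
Total: 12 hits, 9 misses, 6 evictions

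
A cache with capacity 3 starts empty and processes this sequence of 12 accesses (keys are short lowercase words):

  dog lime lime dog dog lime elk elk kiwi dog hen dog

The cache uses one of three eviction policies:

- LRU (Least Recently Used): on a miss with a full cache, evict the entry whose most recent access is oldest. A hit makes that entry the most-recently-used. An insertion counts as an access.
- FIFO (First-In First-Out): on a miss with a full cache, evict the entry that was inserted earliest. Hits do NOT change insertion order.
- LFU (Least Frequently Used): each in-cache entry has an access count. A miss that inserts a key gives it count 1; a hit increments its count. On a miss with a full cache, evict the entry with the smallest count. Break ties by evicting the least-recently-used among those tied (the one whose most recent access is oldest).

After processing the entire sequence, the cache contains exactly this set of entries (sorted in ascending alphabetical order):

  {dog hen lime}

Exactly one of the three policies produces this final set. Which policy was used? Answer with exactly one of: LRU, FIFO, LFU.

Answer: LFU

Derivation:
Simulating under each policy and comparing final sets:
  LRU: final set = {dog hen kiwi} -> differs
  FIFO: final set = {dog hen kiwi} -> differs
  LFU: final set = {dog hen lime} -> MATCHES target
Only LFU produces the target set.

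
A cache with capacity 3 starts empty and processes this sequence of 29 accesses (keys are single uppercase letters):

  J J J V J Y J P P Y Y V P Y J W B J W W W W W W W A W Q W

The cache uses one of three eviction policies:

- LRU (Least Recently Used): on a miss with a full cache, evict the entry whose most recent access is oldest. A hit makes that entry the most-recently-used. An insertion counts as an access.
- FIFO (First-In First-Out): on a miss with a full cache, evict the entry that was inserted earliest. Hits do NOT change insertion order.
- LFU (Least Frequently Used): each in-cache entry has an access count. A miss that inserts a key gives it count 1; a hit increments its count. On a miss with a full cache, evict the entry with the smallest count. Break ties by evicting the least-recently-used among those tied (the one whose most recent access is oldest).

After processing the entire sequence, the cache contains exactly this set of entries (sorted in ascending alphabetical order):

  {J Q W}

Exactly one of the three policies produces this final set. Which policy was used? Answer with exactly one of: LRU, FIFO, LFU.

Answer: LFU

Derivation:
Simulating under each policy and comparing final sets:
  LRU: final set = {A Q W} -> differs
  FIFO: final set = {A Q W} -> differs
  LFU: final set = {J Q W} -> MATCHES target
Only LFU produces the target set.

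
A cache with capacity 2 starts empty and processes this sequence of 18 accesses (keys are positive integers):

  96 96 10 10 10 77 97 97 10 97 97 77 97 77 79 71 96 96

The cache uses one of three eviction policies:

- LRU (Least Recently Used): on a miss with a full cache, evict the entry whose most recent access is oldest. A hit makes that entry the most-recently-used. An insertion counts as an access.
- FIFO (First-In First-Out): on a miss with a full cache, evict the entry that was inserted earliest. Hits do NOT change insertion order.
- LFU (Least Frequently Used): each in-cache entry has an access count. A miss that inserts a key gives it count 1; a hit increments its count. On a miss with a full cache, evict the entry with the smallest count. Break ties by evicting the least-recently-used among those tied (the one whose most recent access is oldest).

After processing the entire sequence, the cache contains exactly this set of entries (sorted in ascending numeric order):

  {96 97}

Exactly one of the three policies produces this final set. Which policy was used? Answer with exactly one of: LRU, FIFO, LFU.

Simulating under each policy and comparing final sets:
  LRU: final set = {71 96} -> differs
  FIFO: final set = {71 96} -> differs
  LFU: final set = {96 97} -> MATCHES target
Only LFU produces the target set.

Answer: LFU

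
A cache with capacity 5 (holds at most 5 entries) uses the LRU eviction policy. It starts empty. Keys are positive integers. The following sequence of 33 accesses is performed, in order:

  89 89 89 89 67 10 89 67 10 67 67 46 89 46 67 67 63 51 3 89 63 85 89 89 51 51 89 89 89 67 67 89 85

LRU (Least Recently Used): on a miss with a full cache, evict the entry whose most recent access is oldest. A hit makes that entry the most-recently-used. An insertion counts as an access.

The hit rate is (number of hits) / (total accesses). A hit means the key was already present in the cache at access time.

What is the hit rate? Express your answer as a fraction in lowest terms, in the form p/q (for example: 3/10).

LRU simulation (capacity=5):
  1. access 89: MISS. Cache (LRU->MRU): [89]
  2. access 89: HIT. Cache (LRU->MRU): [89]
  3. access 89: HIT. Cache (LRU->MRU): [89]
  4. access 89: HIT. Cache (LRU->MRU): [89]
  5. access 67: MISS. Cache (LRU->MRU): [89 67]
  6. access 10: MISS. Cache (LRU->MRU): [89 67 10]
  7. access 89: HIT. Cache (LRU->MRU): [67 10 89]
  8. access 67: HIT. Cache (LRU->MRU): [10 89 67]
  9. access 10: HIT. Cache (LRU->MRU): [89 67 10]
  10. access 67: HIT. Cache (LRU->MRU): [89 10 67]
  11. access 67: HIT. Cache (LRU->MRU): [89 10 67]
  12. access 46: MISS. Cache (LRU->MRU): [89 10 67 46]
  13. access 89: HIT. Cache (LRU->MRU): [10 67 46 89]
  14. access 46: HIT. Cache (LRU->MRU): [10 67 89 46]
  15. access 67: HIT. Cache (LRU->MRU): [10 89 46 67]
  16. access 67: HIT. Cache (LRU->MRU): [10 89 46 67]
  17. access 63: MISS. Cache (LRU->MRU): [10 89 46 67 63]
  18. access 51: MISS, evict 10. Cache (LRU->MRU): [89 46 67 63 51]
  19. access 3: MISS, evict 89. Cache (LRU->MRU): [46 67 63 51 3]
  20. access 89: MISS, evict 46. Cache (LRU->MRU): [67 63 51 3 89]
  21. access 63: HIT. Cache (LRU->MRU): [67 51 3 89 63]
  22. access 85: MISS, evict 67. Cache (LRU->MRU): [51 3 89 63 85]
  23. access 89: HIT. Cache (LRU->MRU): [51 3 63 85 89]
  24. access 89: HIT. Cache (LRU->MRU): [51 3 63 85 89]
  25. access 51: HIT. Cache (LRU->MRU): [3 63 85 89 51]
  26. access 51: HIT. Cache (LRU->MRU): [3 63 85 89 51]
  27. access 89: HIT. Cache (LRU->MRU): [3 63 85 51 89]
  28. access 89: HIT. Cache (LRU->MRU): [3 63 85 51 89]
  29. access 89: HIT. Cache (LRU->MRU): [3 63 85 51 89]
  30. access 67: MISS, evict 3. Cache (LRU->MRU): [63 85 51 89 67]
  31. access 67: HIT. Cache (LRU->MRU): [63 85 51 89 67]
  32. access 89: HIT. Cache (LRU->MRU): [63 85 51 67 89]
  33. access 85: HIT. Cache (LRU->MRU): [63 51 67 89 85]
Total: 23 hits, 10 misses, 5 evictions

Hit rate = 23/33

Answer: 23/33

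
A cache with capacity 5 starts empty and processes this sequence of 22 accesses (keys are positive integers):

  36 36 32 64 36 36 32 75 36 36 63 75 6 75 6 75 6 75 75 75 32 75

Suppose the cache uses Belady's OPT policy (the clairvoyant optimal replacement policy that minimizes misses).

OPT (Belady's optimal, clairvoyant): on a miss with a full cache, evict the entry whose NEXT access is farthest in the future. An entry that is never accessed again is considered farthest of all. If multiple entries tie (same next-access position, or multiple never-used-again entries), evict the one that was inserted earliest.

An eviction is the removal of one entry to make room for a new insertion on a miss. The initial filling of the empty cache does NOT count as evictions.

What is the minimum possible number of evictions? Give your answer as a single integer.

OPT (Belady) simulation (capacity=5):
  1. access 36: MISS. Cache: [36]
  2. access 36: HIT. Next use of 36: step 5. Cache: [36]
  3. access 32: MISS. Cache: [36 32]
  4. access 64: MISS. Cache: [36 32 64]
  5. access 36: HIT. Next use of 36: step 6. Cache: [36 32 64]
  6. access 36: HIT. Next use of 36: step 9. Cache: [36 32 64]
  7. access 32: HIT. Next use of 32: step 21. Cache: [36 32 64]
  8. access 75: MISS. Cache: [36 32 64 75]
  9. access 36: HIT. Next use of 36: step 10. Cache: [36 32 64 75]
  10. access 36: HIT. Next use of 36: never. Cache: [36 32 64 75]
  11. access 63: MISS. Cache: [36 32 64 75 63]
  12. access 75: HIT. Next use of 75: step 14. Cache: [36 32 64 75 63]
  13. access 6: MISS, evict 36 (next use: never). Cache: [32 64 75 63 6]
  14. access 75: HIT. Next use of 75: step 16. Cache: [32 64 75 63 6]
  15. access 6: HIT. Next use of 6: step 17. Cache: [32 64 75 63 6]
  16. access 75: HIT. Next use of 75: step 18. Cache: [32 64 75 63 6]
  17. access 6: HIT. Next use of 6: never. Cache: [32 64 75 63 6]
  18. access 75: HIT. Next use of 75: step 19. Cache: [32 64 75 63 6]
  19. access 75: HIT. Next use of 75: step 20. Cache: [32 64 75 63 6]
  20. access 75: HIT. Next use of 75: step 22. Cache: [32 64 75 63 6]
  21. access 32: HIT. Next use of 32: never. Cache: [32 64 75 63 6]
  22. access 75: HIT. Next use of 75: never. Cache: [32 64 75 63 6]
Total: 16 hits, 6 misses, 1 evictions

Answer: 1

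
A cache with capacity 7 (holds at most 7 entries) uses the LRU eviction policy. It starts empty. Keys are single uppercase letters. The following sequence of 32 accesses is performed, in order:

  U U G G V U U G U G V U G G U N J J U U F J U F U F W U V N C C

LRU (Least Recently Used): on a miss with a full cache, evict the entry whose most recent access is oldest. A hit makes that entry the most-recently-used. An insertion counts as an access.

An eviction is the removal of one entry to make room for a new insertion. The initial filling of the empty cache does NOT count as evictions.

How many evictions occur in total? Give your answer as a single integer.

LRU simulation (capacity=7):
  1. access U: MISS. Cache (LRU->MRU): [U]
  2. access U: HIT. Cache (LRU->MRU): [U]
  3. access G: MISS. Cache (LRU->MRU): [U G]
  4. access G: HIT. Cache (LRU->MRU): [U G]
  5. access V: MISS. Cache (LRU->MRU): [U G V]
  6. access U: HIT. Cache (LRU->MRU): [G V U]
  7. access U: HIT. Cache (LRU->MRU): [G V U]
  8. access G: HIT. Cache (LRU->MRU): [V U G]
  9. access U: HIT. Cache (LRU->MRU): [V G U]
  10. access G: HIT. Cache (LRU->MRU): [V U G]
  11. access V: HIT. Cache (LRU->MRU): [U G V]
  12. access U: HIT. Cache (LRU->MRU): [G V U]
  13. access G: HIT. Cache (LRU->MRU): [V U G]
  14. access G: HIT. Cache (LRU->MRU): [V U G]
  15. access U: HIT. Cache (LRU->MRU): [V G U]
  16. access N: MISS. Cache (LRU->MRU): [V G U N]
  17. access J: MISS. Cache (LRU->MRU): [V G U N J]
  18. access J: HIT. Cache (LRU->MRU): [V G U N J]
  19. access U: HIT. Cache (LRU->MRU): [V G N J U]
  20. access U: HIT. Cache (LRU->MRU): [V G N J U]
  21. access F: MISS. Cache (LRU->MRU): [V G N J U F]
  22. access J: HIT. Cache (LRU->MRU): [V G N U F J]
  23. access U: HIT. Cache (LRU->MRU): [V G N F J U]
  24. access F: HIT. Cache (LRU->MRU): [V G N J U F]
  25. access U: HIT. Cache (LRU->MRU): [V G N J F U]
  26. access F: HIT. Cache (LRU->MRU): [V G N J U F]
  27. access W: MISS. Cache (LRU->MRU): [V G N J U F W]
  28. access U: HIT. Cache (LRU->MRU): [V G N J F W U]
  29. access V: HIT. Cache (LRU->MRU): [G N J F W U V]
  30. access N: HIT. Cache (LRU->MRU): [G J F W U V N]
  31. access C: MISS, evict G. Cache (LRU->MRU): [J F W U V N C]
  32. access C: HIT. Cache (LRU->MRU): [J F W U V N C]
Total: 24 hits, 8 misses, 1 evictions

Answer: 1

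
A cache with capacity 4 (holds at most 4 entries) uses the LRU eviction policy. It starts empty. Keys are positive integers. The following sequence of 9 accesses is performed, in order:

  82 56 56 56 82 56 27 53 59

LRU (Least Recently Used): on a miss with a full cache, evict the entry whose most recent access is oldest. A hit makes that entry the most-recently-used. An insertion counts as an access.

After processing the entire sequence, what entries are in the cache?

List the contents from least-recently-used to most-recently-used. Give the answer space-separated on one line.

LRU simulation (capacity=4):
  1. access 82: MISS. Cache (LRU->MRU): [82]
  2. access 56: MISS. Cache (LRU->MRU): [82 56]
  3. access 56: HIT. Cache (LRU->MRU): [82 56]
  4. access 56: HIT. Cache (LRU->MRU): [82 56]
  5. access 82: HIT. Cache (LRU->MRU): [56 82]
  6. access 56: HIT. Cache (LRU->MRU): [82 56]
  7. access 27: MISS. Cache (LRU->MRU): [82 56 27]
  8. access 53: MISS. Cache (LRU->MRU): [82 56 27 53]
  9. access 59: MISS, evict 82. Cache (LRU->MRU): [56 27 53 59]
Total: 4 hits, 5 misses, 1 evictions

Answer: 56 27 53 59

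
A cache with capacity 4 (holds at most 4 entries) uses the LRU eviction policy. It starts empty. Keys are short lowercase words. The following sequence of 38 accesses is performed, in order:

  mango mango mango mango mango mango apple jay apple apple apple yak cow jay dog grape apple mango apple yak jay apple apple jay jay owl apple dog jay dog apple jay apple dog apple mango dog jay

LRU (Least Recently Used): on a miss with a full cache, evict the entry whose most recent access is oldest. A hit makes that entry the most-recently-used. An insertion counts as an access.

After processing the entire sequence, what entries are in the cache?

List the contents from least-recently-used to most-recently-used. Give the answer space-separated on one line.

LRU simulation (capacity=4):
  1. access mango: MISS. Cache (LRU->MRU): [mango]
  2. access mango: HIT. Cache (LRU->MRU): [mango]
  3. access mango: HIT. Cache (LRU->MRU): [mango]
  4. access mango: HIT. Cache (LRU->MRU): [mango]
  5. access mango: HIT. Cache (LRU->MRU): [mango]
  6. access mango: HIT. Cache (LRU->MRU): [mango]
  7. access apple: MISS. Cache (LRU->MRU): [mango apple]
  8. access jay: MISS. Cache (LRU->MRU): [mango apple jay]
  9. access apple: HIT. Cache (LRU->MRU): [mango jay apple]
  10. access apple: HIT. Cache (LRU->MRU): [mango jay apple]
  11. access apple: HIT. Cache (LRU->MRU): [mango jay apple]
  12. access yak: MISS. Cache (LRU->MRU): [mango jay apple yak]
  13. access cow: MISS, evict mango. Cache (LRU->MRU): [jay apple yak cow]
  14. access jay: HIT. Cache (LRU->MRU): [apple yak cow jay]
  15. access dog: MISS, evict apple. Cache (LRU->MRU): [yak cow jay dog]
  16. access grape: MISS, evict yak. Cache (LRU->MRU): [cow jay dog grape]
  17. access apple: MISS, evict cow. Cache (LRU->MRU): [jay dog grape apple]
  18. access mango: MISS, evict jay. Cache (LRU->MRU): [dog grape apple mango]
  19. access apple: HIT. Cache (LRU->MRU): [dog grape mango apple]
  20. access yak: MISS, evict dog. Cache (LRU->MRU): [grape mango apple yak]
  21. access jay: MISS, evict grape. Cache (LRU->MRU): [mango apple yak jay]
  22. access apple: HIT. Cache (LRU->MRU): [mango yak jay apple]
  23. access apple: HIT. Cache (LRU->MRU): [mango yak jay apple]
  24. access jay: HIT. Cache (LRU->MRU): [mango yak apple jay]
  25. access jay: HIT. Cache (LRU->MRU): [mango yak apple jay]
  26. access owl: MISS, evict mango. Cache (LRU->MRU): [yak apple jay owl]
  27. access apple: HIT. Cache (LRU->MRU): [yak jay owl apple]
  28. access dog: MISS, evict yak. Cache (LRU->MRU): [jay owl apple dog]
  29. access jay: HIT. Cache (LRU->MRU): [owl apple dog jay]
  30. access dog: HIT. Cache (LRU->MRU): [owl apple jay dog]
  31. access apple: HIT. Cache (LRU->MRU): [owl jay dog apple]
  32. access jay: HIT. Cache (LRU->MRU): [owl dog apple jay]
  33. access apple: HIT. Cache (LRU->MRU): [owl dog jay apple]
  34. access dog: HIT. Cache (LRU->MRU): [owl jay apple dog]
  35. access apple: HIT. Cache (LRU->MRU): [owl jay dog apple]
  36. access mango: MISS, evict owl. Cache (LRU->MRU): [jay dog apple mango]
  37. access dog: HIT. Cache (LRU->MRU): [jay apple mango dog]
  38. access jay: HIT. Cache (LRU->MRU): [apple mango dog jay]
Total: 24 hits, 14 misses, 10 evictions

Answer: apple mango dog jay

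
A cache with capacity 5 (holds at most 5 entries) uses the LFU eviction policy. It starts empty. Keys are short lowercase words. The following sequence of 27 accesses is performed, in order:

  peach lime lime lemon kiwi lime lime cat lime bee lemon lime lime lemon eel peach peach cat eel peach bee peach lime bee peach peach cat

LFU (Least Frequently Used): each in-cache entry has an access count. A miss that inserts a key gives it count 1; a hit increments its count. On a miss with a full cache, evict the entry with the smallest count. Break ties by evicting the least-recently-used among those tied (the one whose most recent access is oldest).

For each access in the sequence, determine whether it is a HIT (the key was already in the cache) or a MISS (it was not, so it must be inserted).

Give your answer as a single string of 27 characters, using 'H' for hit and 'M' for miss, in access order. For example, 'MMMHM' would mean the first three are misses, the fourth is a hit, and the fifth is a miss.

Answer: MMHMMHHMHMHHHHMMHMHHMHHHHHM

Derivation:
LFU simulation (capacity=5):
  1. access peach: MISS. Cache: [peach(c=1)]
  2. access lime: MISS. Cache: [peach(c=1) lime(c=1)]
  3. access lime: HIT, count now 2. Cache: [peach(c=1) lime(c=2)]
  4. access lemon: MISS. Cache: [peach(c=1) lemon(c=1) lime(c=2)]
  5. access kiwi: MISS. Cache: [peach(c=1) lemon(c=1) kiwi(c=1) lime(c=2)]
  6. access lime: HIT, count now 3. Cache: [peach(c=1) lemon(c=1) kiwi(c=1) lime(c=3)]
  7. access lime: HIT, count now 4. Cache: [peach(c=1) lemon(c=1) kiwi(c=1) lime(c=4)]
  8. access cat: MISS. Cache: [peach(c=1) lemon(c=1) kiwi(c=1) cat(c=1) lime(c=4)]
  9. access lime: HIT, count now 5. Cache: [peach(c=1) lemon(c=1) kiwi(c=1) cat(c=1) lime(c=5)]
  10. access bee: MISS, evict peach(c=1). Cache: [lemon(c=1) kiwi(c=1) cat(c=1) bee(c=1) lime(c=5)]
  11. access lemon: HIT, count now 2. Cache: [kiwi(c=1) cat(c=1) bee(c=1) lemon(c=2) lime(c=5)]
  12. access lime: HIT, count now 6. Cache: [kiwi(c=1) cat(c=1) bee(c=1) lemon(c=2) lime(c=6)]
  13. access lime: HIT, count now 7. Cache: [kiwi(c=1) cat(c=1) bee(c=1) lemon(c=2) lime(c=7)]
  14. access lemon: HIT, count now 3. Cache: [kiwi(c=1) cat(c=1) bee(c=1) lemon(c=3) lime(c=7)]
  15. access eel: MISS, evict kiwi(c=1). Cache: [cat(c=1) bee(c=1) eel(c=1) lemon(c=3) lime(c=7)]
  16. access peach: MISS, evict cat(c=1). Cache: [bee(c=1) eel(c=1) peach(c=1) lemon(c=3) lime(c=7)]
  17. access peach: HIT, count now 2. Cache: [bee(c=1) eel(c=1) peach(c=2) lemon(c=3) lime(c=7)]
  18. access cat: MISS, evict bee(c=1). Cache: [eel(c=1) cat(c=1) peach(c=2) lemon(c=3) lime(c=7)]
  19. access eel: HIT, count now 2. Cache: [cat(c=1) peach(c=2) eel(c=2) lemon(c=3) lime(c=7)]
  20. access peach: HIT, count now 3. Cache: [cat(c=1) eel(c=2) lemon(c=3) peach(c=3) lime(c=7)]
  21. access bee: MISS, evict cat(c=1). Cache: [bee(c=1) eel(c=2) lemon(c=3) peach(c=3) lime(c=7)]
  22. access peach: HIT, count now 4. Cache: [bee(c=1) eel(c=2) lemon(c=3) peach(c=4) lime(c=7)]
  23. access lime: HIT, count now 8. Cache: [bee(c=1) eel(c=2) lemon(c=3) peach(c=4) lime(c=8)]
  24. access bee: HIT, count now 2. Cache: [eel(c=2) bee(c=2) lemon(c=3) peach(c=4) lime(c=8)]
  25. access peach: HIT, count now 5. Cache: [eel(c=2) bee(c=2) lemon(c=3) peach(c=5) lime(c=8)]
  26. access peach: HIT, count now 6. Cache: [eel(c=2) bee(c=2) lemon(c=3) peach(c=6) lime(c=8)]
  27. access cat: MISS, evict eel(c=2). Cache: [cat(c=1) bee(c=2) lemon(c=3) peach(c=6) lime(c=8)]
Total: 16 hits, 11 misses, 6 evictions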